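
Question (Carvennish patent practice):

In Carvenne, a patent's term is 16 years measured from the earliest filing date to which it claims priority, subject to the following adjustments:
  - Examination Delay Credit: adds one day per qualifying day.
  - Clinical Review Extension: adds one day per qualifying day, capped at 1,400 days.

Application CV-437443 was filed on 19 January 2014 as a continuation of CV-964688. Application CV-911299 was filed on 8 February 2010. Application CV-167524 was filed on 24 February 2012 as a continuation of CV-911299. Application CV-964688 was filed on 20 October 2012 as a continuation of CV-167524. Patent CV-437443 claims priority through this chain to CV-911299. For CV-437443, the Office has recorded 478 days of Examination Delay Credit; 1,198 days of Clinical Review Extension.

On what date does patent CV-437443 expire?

Earliest priority filing: 8 February 2010.
Base term: 8 February 2010 + 16 years → 8 February 2026.
Examination Delay Credit: +478 days → 1 June 2027.
Clinical Review Extension: 1198 days (within the 1400-day cap) → +1198 days → 11 September 2030.

2030-09-11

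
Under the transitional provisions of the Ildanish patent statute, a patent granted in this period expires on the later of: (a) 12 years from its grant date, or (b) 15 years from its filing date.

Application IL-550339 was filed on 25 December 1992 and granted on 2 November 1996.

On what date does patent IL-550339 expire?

2008-11-02

(a) grant + 12 years → 2 November 2008.
(b) filing + 15 years → 25 December 2007.
Later of the two: 2 November 2008.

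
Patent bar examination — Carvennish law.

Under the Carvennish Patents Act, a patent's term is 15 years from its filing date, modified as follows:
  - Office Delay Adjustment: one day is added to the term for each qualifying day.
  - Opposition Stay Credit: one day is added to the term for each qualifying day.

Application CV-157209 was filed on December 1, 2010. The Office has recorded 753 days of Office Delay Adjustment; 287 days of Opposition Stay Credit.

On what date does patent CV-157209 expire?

October 6, 2028

Base term: filing date + 15 years → 1 December 2025.
Office Delay Adjustment: +753 days → 24 December 2027.
Opposition Stay Credit: +287 days → 6 October 2028.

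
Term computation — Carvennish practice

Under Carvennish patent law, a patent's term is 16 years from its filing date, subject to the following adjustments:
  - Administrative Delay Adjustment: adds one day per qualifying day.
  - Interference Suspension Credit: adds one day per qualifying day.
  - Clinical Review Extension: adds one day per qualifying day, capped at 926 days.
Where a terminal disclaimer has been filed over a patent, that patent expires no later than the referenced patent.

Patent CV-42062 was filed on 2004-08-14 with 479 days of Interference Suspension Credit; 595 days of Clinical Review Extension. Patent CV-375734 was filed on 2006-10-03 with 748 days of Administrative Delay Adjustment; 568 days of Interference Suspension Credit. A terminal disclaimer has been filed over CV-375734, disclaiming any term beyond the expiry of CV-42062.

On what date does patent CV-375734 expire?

Natural term of CV-375734:
  Base: filing + 16 years → 3 October 2022.
  Administrative Delay Adjustment: +748 days → 20 October 2024.
  Interference Suspension Credit: +568 days → 11 May 2026.
Expiry of referenced patent CV-42062:
  Base: filing + 16 years → 14 August 2020.
  Interference Suspension Credit: +479 days → 6 December 2021.
  Clinical Review Extension: 595 days (within the 926-day cap) → +595 days → 24 July 2023.
Terminal disclaimer: CV-375734 expires on the earlier of 11 May 2026 and 24 July 2023.

July 24, 2023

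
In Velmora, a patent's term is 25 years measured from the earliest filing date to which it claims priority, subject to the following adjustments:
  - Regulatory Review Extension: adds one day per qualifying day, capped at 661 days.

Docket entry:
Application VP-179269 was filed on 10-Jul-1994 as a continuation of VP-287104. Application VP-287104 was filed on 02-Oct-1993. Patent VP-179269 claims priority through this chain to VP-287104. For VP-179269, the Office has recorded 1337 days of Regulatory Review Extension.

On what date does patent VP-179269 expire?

2020-07-24

Earliest priority filing: 2 October 1993.
Base term: 2 October 1993 + 25 years → 2 October 2018.
Regulatory Review Extension: 1337 days claimed exceeds the 661-day cap, so +661 days → 24 July 2020.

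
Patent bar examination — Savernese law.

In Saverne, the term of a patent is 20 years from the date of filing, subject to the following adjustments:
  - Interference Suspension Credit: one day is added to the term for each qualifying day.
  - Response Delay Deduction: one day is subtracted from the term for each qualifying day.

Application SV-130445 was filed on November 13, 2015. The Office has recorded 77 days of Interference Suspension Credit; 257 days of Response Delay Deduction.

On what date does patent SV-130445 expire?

May 17, 2035

Base term: filing date + 20 years → 13 November 2035.
Interference Suspension Credit: +77 days → 29 January 2036.
Response Delay Deduction: −257 days → 17 May 2035.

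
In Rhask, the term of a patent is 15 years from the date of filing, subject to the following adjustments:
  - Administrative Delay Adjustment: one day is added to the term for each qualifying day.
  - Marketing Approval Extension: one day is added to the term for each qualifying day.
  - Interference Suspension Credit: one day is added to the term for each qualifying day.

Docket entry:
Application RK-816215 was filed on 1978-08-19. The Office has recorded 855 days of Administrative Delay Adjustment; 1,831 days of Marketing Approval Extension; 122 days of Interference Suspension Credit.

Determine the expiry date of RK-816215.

2001-04-27

Base term: filing date + 15 years → 19 August 1993.
Administrative Delay Adjustment: +855 days → 22 December 1995.
Marketing Approval Extension: +1831 days → 26 December 2000.
Interference Suspension Credit: +122 days → 27 April 2001.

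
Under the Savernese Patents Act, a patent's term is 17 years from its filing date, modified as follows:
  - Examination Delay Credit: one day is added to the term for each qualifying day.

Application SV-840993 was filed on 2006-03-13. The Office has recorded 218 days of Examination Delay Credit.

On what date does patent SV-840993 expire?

2023-10-17

Base term: filing date + 17 years → 13 March 2023.
Examination Delay Credit: +218 days → 17 October 2023.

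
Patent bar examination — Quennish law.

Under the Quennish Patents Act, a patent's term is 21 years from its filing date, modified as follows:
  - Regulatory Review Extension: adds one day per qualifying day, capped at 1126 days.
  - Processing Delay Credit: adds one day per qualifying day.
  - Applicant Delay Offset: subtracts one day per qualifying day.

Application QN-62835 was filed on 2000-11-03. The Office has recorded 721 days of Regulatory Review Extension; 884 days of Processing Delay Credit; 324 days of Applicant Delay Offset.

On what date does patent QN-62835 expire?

Base term: filing date + 21 years → 3 November 2021.
Regulatory Review Extension: 721 days (within the 1126-day cap) → +721 days → 25 October 2023.
Processing Delay Credit: +884 days → 27 March 2026.
Applicant Delay Offset: −324 days → 7 May 2025.

2025-05-07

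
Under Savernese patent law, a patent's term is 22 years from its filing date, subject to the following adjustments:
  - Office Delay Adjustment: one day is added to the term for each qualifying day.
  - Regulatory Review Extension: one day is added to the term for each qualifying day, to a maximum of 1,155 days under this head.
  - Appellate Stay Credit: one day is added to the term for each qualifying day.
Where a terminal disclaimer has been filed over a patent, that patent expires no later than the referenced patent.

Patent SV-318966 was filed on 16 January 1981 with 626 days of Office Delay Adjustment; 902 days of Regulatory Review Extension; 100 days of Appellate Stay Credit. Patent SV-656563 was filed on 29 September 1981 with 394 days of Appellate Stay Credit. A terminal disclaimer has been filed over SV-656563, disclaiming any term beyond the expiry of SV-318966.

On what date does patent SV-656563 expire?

Natural term of SV-656563:
  Base: filing + 22 years → 29 September 2003.
  Appellate Stay Credit: +394 days → 27 October 2004.
Expiry of referenced patent SV-318966:
  Base: filing + 22 years → 16 January 2003.
  Office Delay Adjustment: +626 days → 3 October 2004.
  Regulatory Review Extension: 902 days (within the 1155-day cap) → +902 days → 24 March 2007.
  Appellate Stay Credit: +100 days → 2 July 2007.
Terminal disclaimer: SV-656563 expires on the earlier of 27 October 2004 and 2 July 2007.

2004-10-27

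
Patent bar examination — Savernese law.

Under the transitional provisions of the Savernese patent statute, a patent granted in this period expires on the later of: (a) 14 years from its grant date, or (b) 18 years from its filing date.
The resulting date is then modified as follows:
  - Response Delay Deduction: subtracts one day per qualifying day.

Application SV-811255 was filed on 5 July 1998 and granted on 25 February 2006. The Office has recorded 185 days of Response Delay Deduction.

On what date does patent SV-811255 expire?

(a) grant + 14 years → 25 February 2020.
(b) filing + 18 years → 5 July 2016.
Later of the two: 25 February 2020.
Response Delay Deduction: −185 days → 24 August 2019.

August 24, 2019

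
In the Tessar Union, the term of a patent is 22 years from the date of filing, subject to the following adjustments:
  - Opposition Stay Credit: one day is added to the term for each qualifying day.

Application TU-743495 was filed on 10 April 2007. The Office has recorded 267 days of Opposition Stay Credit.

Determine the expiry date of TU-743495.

January 2, 2030

Base term: filing date + 22 years → 10 April 2029.
Opposition Stay Credit: +267 days → 2 January 2030.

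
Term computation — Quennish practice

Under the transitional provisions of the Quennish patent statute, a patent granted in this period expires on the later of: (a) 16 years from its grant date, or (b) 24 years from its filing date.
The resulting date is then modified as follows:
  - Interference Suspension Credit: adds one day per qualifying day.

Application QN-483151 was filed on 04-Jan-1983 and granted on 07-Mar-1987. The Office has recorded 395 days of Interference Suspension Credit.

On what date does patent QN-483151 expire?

(a) grant + 16 years → 7 March 2003.
(b) filing + 24 years → 4 January 2007.
Later of the two: 4 January 2007.
Interference Suspension Credit: +395 days → 3 February 2008.

February 3, 2008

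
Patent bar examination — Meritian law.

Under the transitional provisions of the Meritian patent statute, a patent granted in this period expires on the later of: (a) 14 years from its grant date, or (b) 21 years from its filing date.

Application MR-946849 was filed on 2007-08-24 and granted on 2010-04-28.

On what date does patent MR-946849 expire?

August 24, 2028

(a) grant + 14 years → 28 April 2024.
(b) filing + 21 years → 24 August 2028.
Later of the two: 24 August 2028.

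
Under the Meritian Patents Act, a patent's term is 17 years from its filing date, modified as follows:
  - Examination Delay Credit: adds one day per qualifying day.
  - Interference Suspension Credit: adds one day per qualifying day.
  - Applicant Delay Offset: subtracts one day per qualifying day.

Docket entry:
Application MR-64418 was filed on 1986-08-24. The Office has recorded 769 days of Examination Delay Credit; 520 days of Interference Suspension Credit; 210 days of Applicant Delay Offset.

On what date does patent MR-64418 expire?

Base term: filing date + 17 years → 24 August 2003.
Examination Delay Credit: +769 days → 1 October 2005.
Interference Suspension Credit: +520 days → 5 March 2007.
Applicant Delay Offset: −210 days → 7 August 2006.

2006-08-07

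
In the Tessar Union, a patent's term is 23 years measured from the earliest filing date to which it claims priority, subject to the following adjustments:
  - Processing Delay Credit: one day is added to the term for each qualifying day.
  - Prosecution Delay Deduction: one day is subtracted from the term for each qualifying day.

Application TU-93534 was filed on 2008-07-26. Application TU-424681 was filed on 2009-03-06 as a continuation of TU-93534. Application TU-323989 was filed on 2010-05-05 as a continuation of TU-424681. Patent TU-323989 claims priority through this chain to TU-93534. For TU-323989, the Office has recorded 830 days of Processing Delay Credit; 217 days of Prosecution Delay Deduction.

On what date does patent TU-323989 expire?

March 30, 2033

Earliest priority filing: 26 July 2008.
Base term: 26 July 2008 + 23 years → 26 July 2031.
Processing Delay Credit: +830 days → 2 November 2033.
Prosecution Delay Deduction: −217 days → 30 March 2033.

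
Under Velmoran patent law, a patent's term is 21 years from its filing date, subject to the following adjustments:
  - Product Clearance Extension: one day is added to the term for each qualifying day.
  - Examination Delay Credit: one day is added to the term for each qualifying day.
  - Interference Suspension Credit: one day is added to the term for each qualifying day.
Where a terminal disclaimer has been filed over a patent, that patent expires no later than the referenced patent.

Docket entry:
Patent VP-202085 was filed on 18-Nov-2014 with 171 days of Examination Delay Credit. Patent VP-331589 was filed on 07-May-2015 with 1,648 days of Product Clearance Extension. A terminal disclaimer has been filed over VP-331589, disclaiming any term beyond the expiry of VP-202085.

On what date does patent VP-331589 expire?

May 7, 2036

Natural term of VP-331589:
  Base: filing + 21 years → 7 May 2036.
  Product Clearance Extension: +1648 days → 10 November 2040.
Expiry of referenced patent VP-202085:
  Base: filing + 21 years → 18 November 2035.
  Examination Delay Credit: +171 days → 7 May 2036.
Terminal disclaimer: VP-331589 expires on the earlier of 10 November 2040 and 7 May 2036.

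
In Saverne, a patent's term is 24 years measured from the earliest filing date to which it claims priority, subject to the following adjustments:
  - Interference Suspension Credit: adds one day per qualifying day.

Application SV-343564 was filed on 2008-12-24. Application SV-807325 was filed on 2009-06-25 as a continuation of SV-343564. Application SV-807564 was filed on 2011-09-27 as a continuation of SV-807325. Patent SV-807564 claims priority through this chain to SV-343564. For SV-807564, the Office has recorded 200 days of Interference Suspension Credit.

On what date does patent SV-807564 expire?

Earliest priority filing: 24 December 2008.
Base term: 24 December 2008 + 24 years → 24 December 2032.
Interference Suspension Credit: +200 days → 12 July 2033.

July 12, 2033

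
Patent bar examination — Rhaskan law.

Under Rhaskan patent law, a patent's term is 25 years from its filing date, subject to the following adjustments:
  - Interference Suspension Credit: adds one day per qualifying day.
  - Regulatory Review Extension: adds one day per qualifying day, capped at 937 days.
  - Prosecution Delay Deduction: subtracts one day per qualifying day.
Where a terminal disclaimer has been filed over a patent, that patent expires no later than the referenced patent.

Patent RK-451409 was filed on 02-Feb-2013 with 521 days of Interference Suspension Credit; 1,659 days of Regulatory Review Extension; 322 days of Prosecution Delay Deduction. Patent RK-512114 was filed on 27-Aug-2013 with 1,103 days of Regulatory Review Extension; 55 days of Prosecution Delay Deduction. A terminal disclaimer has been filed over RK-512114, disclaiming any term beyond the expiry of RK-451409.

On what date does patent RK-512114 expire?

Natural term of RK-512114:
  Base: filing + 25 years → 27 August 2038.
  Regulatory Review Extension: 1103 days claimed exceeds the 937-day cap, so +937 days → 21 March 2041.
  Prosecution Delay Deduction: −55 days → 25 January 2041.
Expiry of referenced patent RK-451409:
  Base: filing + 25 years → 2 February 2038.
  Interference Suspension Credit: +521 days → 8 July 2039.
  Regulatory Review Extension: 1659 days claimed exceeds the 937-day cap, so +937 days → 30 January 2042.
  Prosecution Delay Deduction: −322 days → 14 March 2041.
Terminal disclaimer: RK-512114 expires on the earlier of 25 January 2041 and 14 March 2041.

2041-01-25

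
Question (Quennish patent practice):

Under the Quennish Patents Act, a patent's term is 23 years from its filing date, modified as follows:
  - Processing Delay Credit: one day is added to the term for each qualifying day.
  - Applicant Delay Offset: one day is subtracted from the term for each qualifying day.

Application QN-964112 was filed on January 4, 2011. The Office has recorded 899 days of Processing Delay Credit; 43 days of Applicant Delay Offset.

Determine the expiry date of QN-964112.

May 9, 2036

Base term: filing date + 23 years → 4 January 2034.
Processing Delay Credit: +899 days → 21 June 2036.
Applicant Delay Offset: −43 days → 9 May 2036.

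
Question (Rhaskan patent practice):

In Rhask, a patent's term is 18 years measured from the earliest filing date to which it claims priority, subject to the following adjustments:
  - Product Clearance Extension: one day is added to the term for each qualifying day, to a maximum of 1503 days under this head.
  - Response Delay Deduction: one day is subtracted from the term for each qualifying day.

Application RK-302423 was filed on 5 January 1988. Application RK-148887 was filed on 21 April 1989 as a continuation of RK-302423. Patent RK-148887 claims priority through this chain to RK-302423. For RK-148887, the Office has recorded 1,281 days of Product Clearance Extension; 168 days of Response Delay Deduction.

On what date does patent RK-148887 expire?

2009-01-22

Earliest priority filing: 5 January 1988.
Base term: 5 January 1988 + 18 years → 5 January 2006.
Product Clearance Extension: 1281 days (within the 1503-day cap) → +1281 days → 9 July 2009.
Response Delay Deduction: −168 days → 22 January 2009.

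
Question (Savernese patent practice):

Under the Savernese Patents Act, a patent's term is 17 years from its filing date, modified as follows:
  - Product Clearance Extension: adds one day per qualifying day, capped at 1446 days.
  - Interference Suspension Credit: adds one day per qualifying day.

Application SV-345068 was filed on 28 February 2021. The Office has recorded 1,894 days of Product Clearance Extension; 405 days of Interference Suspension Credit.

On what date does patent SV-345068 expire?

Base term: filing date + 17 years → 28 February 2038.
Product Clearance Extension: 1894 days claimed exceeds the 1446-day cap, so +1446 days → 13 February 2042.
Interference Suspension Credit: +405 days → 25 March 2043.

2043-03-25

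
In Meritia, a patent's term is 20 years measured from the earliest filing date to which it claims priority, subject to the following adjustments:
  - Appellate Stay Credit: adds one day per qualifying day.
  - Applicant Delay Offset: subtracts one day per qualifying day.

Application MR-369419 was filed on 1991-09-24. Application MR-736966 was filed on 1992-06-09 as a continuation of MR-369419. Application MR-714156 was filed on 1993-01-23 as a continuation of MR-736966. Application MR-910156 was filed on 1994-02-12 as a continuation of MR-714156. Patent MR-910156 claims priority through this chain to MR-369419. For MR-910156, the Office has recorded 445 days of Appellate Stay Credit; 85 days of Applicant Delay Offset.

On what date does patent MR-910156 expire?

2012-09-18

Earliest priority filing: 24 September 1991.
Base term: 24 September 1991 + 20 years → 24 September 2011.
Appellate Stay Credit: +445 days → 12 December 2012.
Applicant Delay Offset: −85 days → 18 September 2012.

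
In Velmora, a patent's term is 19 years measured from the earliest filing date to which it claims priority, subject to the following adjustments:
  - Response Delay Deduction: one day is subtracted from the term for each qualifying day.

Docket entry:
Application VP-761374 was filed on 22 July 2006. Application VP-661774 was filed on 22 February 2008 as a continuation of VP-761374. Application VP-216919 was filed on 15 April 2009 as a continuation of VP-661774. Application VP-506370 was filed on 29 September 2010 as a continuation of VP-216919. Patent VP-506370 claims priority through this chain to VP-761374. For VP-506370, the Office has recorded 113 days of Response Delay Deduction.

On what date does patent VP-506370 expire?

Earliest priority filing: 22 July 2006.
Base term: 22 July 2006 + 19 years → 22 July 2025.
Response Delay Deduction: −113 days → 31 March 2025.

March 31, 2025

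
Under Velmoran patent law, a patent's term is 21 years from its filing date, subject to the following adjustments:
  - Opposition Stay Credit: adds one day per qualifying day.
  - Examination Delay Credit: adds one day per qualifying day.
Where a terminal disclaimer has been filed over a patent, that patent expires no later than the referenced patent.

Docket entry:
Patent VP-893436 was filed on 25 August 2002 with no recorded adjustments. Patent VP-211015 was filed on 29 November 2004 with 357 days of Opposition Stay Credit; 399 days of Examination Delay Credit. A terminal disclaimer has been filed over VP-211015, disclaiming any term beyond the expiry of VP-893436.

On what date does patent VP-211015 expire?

2023-08-25

Natural term of VP-211015:
  Base: filing + 21 years → 29 November 2025.
  Opposition Stay Credit: +357 days → 21 November 2026.
  Examination Delay Credit: +399 days → 25 December 2027.
Expiry of referenced patent VP-893436:
  Base: filing + 21 years → 25 August 2023.
Terminal disclaimer: VP-211015 expires on the earlier of 25 December 2027 and 25 August 2023.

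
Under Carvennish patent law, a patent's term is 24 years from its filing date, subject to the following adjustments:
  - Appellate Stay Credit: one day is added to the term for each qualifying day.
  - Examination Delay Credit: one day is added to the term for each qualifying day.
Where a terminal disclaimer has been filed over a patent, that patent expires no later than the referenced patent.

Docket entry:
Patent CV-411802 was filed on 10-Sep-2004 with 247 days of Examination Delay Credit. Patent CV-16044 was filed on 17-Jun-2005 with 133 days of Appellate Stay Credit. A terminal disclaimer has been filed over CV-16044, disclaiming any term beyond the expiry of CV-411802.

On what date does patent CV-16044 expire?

May 15, 2029

Natural term of CV-16044:
  Base: filing + 24 years → 17 June 2029.
  Appellate Stay Credit: +133 days → 28 October 2029.
Expiry of referenced patent CV-411802:
  Base: filing + 24 years → 10 September 2028.
  Examination Delay Credit: +247 days → 15 May 2029.
Terminal disclaimer: CV-16044 expires on the earlier of 28 October 2029 and 15 May 2029.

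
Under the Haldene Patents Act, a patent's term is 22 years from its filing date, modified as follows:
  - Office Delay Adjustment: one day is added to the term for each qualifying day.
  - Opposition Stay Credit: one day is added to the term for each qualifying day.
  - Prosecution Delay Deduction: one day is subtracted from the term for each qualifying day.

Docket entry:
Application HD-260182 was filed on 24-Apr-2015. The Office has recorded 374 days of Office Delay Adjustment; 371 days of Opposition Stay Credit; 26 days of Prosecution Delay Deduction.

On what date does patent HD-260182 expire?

Base term: filing date + 22 years → 24 April 2037.
Office Delay Adjustment: +374 days → 3 May 2038.
Opposition Stay Credit: +371 days → 9 May 2039.
Prosecution Delay Deduction: −26 days → 13 April 2039.

2039-04-13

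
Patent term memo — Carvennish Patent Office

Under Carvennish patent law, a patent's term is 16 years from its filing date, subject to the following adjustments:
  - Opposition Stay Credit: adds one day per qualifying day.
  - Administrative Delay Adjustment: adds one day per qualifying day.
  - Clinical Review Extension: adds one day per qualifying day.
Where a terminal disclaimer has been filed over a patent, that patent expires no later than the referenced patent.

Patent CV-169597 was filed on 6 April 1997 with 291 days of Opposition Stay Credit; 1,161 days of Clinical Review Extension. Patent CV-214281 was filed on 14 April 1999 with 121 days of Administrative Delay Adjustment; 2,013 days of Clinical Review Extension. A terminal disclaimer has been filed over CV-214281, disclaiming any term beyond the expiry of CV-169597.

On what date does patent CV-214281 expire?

March 28, 2017

Natural term of CV-214281:
  Base: filing + 16 years → 14 April 2015.
  Administrative Delay Adjustment: +121 days → 13 August 2015.
  Clinical Review Extension: +2013 days → 15 February 2021.
Expiry of referenced patent CV-169597:
  Base: filing + 16 years → 6 April 2013.
  Opposition Stay Credit: +291 days → 22 January 2014.
  Clinical Review Extension: +1161 days → 28 March 2017.
Terminal disclaimer: CV-214281 expires on the earlier of 15 February 2021 and 28 March 2017.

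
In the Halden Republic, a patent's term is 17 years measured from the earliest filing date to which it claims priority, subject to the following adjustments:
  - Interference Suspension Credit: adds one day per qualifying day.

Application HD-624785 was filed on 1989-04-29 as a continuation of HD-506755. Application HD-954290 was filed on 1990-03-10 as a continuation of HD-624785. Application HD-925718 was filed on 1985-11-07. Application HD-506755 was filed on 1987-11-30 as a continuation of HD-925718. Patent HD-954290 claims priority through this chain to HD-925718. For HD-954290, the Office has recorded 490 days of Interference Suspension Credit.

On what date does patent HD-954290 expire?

Earliest priority filing: 7 November 1985.
Base term: 7 November 1985 + 17 years → 7 November 2002.
Interference Suspension Credit: +490 days → 11 March 2004.

2004-03-11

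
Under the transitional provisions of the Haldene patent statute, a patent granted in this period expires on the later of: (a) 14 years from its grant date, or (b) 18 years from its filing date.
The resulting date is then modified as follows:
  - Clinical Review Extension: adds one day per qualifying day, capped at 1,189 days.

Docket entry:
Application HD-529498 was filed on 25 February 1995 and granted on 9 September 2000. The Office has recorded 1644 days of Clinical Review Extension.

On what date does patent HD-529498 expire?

(a) grant + 14 years → 9 September 2014.
(b) filing + 18 years → 25 February 2013.
Later of the two: 9 September 2014.
Clinical Review Extension: 1644 days claimed exceeds the 1189-day cap, so +1189 days → 11 December 2017.

December 11, 2017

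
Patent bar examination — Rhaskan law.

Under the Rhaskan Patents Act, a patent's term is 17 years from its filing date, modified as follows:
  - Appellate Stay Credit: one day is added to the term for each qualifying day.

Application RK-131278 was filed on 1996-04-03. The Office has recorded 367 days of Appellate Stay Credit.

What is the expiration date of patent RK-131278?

Base term: filing date + 17 years → 3 April 2013.
Appellate Stay Credit: +367 days → 5 April 2014.

2014-04-05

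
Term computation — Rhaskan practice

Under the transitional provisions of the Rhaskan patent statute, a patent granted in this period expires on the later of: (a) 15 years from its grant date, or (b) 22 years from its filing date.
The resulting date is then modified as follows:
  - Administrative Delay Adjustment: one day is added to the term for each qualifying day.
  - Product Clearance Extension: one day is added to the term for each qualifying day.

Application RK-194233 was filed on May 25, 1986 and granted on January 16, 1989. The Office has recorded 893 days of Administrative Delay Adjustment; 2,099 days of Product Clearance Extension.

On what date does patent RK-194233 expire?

August 3, 2016

(a) grant + 15 years → 16 January 2004.
(b) filing + 22 years → 25 May 2008.
Later of the two: 25 May 2008.
Administrative Delay Adjustment: +893 days → 4 November 2010.
Product Clearance Extension: +2099 days → 3 August 2016.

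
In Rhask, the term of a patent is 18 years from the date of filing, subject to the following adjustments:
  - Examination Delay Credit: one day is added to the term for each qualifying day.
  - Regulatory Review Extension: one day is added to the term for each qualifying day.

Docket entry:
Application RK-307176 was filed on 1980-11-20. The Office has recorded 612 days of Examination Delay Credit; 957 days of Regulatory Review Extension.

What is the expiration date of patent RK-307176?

Base term: filing date + 18 years → 20 November 1998.
Examination Delay Credit: +612 days → 24 July 2000.
Regulatory Review Extension: +957 days → 8 March 2003.

2003-03-08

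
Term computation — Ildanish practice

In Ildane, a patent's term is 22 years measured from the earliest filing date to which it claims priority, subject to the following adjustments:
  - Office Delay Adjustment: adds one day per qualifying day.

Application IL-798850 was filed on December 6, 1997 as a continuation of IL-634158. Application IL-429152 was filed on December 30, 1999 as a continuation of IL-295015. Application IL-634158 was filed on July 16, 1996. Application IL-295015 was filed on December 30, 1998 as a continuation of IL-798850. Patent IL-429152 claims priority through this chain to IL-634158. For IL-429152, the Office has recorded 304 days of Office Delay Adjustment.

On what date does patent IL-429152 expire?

Earliest priority filing: 16 July 1996.
Base term: 16 July 1996 + 22 years → 16 July 2018.
Office Delay Adjustment: +304 days → 16 May 2019.

2019-05-16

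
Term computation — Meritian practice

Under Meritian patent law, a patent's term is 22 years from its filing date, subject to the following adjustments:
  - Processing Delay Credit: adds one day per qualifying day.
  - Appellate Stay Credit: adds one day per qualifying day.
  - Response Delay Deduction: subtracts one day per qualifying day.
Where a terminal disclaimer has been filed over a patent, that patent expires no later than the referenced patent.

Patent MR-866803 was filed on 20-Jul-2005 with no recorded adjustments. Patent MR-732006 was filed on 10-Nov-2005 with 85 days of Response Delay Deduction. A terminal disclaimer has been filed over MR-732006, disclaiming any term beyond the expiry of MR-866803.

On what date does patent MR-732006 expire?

Natural term of MR-732006:
  Base: filing + 22 years → 10 November 2027.
  Response Delay Deduction: −85 days → 17 August 2027.
Expiry of referenced patent MR-866803:
  Base: filing + 22 years → 20 July 2027.
Terminal disclaimer: MR-732006 expires on the earlier of 17 August 2027 and 20 July 2027.

2027-07-20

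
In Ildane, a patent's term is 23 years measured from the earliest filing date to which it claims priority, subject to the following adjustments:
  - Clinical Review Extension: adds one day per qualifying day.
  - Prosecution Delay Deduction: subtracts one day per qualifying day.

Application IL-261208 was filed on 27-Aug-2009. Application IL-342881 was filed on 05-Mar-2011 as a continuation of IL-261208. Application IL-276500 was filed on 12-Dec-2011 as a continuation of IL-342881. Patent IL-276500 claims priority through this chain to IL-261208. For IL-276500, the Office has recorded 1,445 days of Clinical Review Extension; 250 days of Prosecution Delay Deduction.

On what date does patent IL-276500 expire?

Earliest priority filing: 27 August 2009.
Base term: 27 August 2009 + 23 years → 27 August 2032.
Clinical Review Extension: +1445 days → 11 August 2036.
Prosecution Delay Deduction: −250 days → 5 December 2035.

2035-12-05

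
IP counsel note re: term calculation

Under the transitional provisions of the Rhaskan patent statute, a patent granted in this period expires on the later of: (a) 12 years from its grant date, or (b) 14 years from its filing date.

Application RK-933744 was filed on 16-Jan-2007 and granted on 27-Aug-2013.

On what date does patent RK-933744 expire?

(a) grant + 12 years → 27 August 2025.
(b) filing + 14 years → 16 January 2021.
Later of the two: 27 August 2025.

2025-08-27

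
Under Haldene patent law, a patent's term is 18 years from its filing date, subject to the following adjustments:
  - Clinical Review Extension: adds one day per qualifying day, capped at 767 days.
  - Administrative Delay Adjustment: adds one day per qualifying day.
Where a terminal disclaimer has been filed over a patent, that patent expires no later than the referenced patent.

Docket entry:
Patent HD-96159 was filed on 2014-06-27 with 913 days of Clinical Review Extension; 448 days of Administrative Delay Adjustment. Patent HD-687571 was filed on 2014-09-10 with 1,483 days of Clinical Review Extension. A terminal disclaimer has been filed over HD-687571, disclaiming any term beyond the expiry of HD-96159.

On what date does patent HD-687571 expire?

Natural term of HD-687571:
  Base: filing + 18 years → 10 September 2032.
  Clinical Review Extension: 1483 days claimed exceeds the 767-day cap, so +767 days → 17 October 2034.
Expiry of referenced patent HD-96159:
  Base: filing + 18 years → 27 June 2032.
  Clinical Review Extension: 913 days claimed exceeds the 767-day cap, so +767 days → 3 August 2034.
  Administrative Delay Adjustment: +448 days → 25 October 2035.
Terminal disclaimer: HD-687571 expires on the earlier of 17 October 2034 and 25 October 2035.

2034-10-17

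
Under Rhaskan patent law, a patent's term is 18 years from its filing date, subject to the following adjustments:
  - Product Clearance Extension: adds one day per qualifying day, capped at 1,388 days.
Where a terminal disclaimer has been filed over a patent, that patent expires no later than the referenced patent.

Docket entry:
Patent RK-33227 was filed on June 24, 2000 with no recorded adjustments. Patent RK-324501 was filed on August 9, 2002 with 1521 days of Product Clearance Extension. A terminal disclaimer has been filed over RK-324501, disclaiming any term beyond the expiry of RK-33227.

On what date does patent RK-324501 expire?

2018-06-24

Natural term of RK-324501:
  Base: filing + 18 years → 9 August 2020.
  Product Clearance Extension: 1521 days claimed exceeds the 1388-day cap, so +1388 days → 28 May 2024.
Expiry of referenced patent RK-33227:
  Base: filing + 18 years → 24 June 2018.
Terminal disclaimer: RK-324501 expires on the earlier of 28 May 2024 and 24 June 2018.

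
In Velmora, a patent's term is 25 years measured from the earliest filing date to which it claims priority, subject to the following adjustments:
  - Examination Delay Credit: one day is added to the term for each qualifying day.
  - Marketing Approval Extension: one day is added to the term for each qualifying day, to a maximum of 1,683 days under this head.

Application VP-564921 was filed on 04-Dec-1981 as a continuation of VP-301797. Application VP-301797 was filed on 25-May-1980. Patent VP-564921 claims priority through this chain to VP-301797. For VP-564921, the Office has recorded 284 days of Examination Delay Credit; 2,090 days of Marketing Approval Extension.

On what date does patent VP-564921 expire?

Earliest priority filing: 25 May 1980.
Base term: 25 May 1980 + 25 years → 25 May 2005.
Examination Delay Credit: +284 days → 5 March 2006.
Marketing Approval Extension: 2090 days claimed exceeds the 1683-day cap, so +1683 days → 13 October 2010.

2010-10-13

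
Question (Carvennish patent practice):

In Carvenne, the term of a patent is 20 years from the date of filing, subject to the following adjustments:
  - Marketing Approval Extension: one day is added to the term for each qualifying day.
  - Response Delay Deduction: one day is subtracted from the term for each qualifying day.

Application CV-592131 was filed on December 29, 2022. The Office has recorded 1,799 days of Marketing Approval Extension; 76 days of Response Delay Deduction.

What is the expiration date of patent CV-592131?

2047-09-17

Base term: filing date + 20 years → 29 December 2042.
Marketing Approval Extension: +1799 days → 2 December 2047.
Response Delay Deduction: −76 days → 17 September 2047.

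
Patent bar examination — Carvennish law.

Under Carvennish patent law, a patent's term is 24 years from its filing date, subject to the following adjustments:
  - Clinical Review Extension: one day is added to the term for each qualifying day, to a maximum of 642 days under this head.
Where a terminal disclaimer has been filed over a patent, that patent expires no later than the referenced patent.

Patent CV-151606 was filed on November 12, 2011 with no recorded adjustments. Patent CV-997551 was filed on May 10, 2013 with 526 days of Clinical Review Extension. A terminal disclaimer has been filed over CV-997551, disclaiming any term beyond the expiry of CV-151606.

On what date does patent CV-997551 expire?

2035-11-12

Natural term of CV-997551:
  Base: filing + 24 years → 10 May 2037.
  Clinical Review Extension: 526 days (within the 642-day cap) → +526 days → 18 October 2038.
Expiry of referenced patent CV-151606:
  Base: filing + 24 years → 12 November 2035.
Terminal disclaimer: CV-997551 expires on the earlier of 18 October 2038 and 12 November 2035.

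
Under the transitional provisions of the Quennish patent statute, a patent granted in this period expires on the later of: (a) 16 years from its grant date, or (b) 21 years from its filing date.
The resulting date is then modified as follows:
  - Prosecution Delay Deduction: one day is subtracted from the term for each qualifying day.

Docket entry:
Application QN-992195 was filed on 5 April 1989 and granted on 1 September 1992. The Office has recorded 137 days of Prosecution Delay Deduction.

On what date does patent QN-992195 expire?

(a) grant + 16 years → 1 September 2008.
(b) filing + 21 years → 5 April 2010.
Later of the two: 5 April 2010.
Prosecution Delay Deduction: −137 days → 19 November 2009.

2009-11-19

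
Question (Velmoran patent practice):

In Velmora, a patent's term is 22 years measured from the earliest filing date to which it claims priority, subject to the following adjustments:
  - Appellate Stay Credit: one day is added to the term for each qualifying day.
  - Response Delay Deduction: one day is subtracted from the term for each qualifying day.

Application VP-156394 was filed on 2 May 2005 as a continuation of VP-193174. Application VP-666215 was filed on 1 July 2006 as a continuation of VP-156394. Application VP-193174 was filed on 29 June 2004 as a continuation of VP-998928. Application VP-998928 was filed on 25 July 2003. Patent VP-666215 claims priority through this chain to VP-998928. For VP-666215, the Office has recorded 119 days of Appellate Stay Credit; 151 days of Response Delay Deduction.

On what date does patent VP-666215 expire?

2025-06-23

Earliest priority filing: 25 July 2003.
Base term: 25 July 2003 + 22 years → 25 July 2025.
Appellate Stay Credit: +119 days → 21 November 2025.
Response Delay Deduction: −151 days → 23 June 2025.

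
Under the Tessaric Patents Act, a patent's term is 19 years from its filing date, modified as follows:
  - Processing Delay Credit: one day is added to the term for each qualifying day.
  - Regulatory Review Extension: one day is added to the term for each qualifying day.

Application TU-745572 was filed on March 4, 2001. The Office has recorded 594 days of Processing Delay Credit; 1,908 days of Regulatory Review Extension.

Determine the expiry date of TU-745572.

January 9, 2027

Base term: filing date + 19 years → 4 March 2020.
Processing Delay Credit: +594 days → 19 October 2021.
Regulatory Review Extension: +1908 days → 9 January 2027.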